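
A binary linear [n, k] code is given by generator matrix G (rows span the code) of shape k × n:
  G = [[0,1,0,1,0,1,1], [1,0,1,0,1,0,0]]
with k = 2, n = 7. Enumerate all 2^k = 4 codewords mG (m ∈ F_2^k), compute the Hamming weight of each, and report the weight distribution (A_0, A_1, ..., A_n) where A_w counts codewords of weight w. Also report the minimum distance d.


Weight distribution: A_0 = 1, A_3 = 1, A_4 = 1, A_7 = 1. Minimum distance d = 3.

Enumerate all 2^2 = 4 messages m ∈ F_2^2.
For each, compute codeword c = mG in F_2^7, then tally its weight.
  m = 00 → c = 0000000, weight = 0.
  m = 10 → c = 0101011, weight = 4.
  m = 01 → c = 1010100, weight = 3.
  m = 11 → c = 1111111, weight = 7.
Tally weights:
  weight 0: 1 codewords.
  weight 3: 1 codewords.
  weight 4: 1 codewords.
  weight 7: 1 codewords.
Minimum distance d = smallest w > 0 with A_w > 0 = 3.
Sanity: Σ A_w = 4 = 2^2 = 4 ✓.


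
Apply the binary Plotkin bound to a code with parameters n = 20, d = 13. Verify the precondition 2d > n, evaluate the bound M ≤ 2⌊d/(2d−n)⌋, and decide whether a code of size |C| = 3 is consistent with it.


Plotkin bound M ≤ 4; given |C| = 3 ≤ bound (satisfied).

Check applicability: 2d = 26, n = 20.
2d − n = 6 > 0, so Plotkin applies.
Compute d/(2d−n) = 13/6 ≈ 2.1667.
⌊d/(2d−n)⌋ = 2.
Plotkin bound: M ≤ 2·2 = 4.
Given |C| = 3, check: satisfied.
This |C| is below the Plotkin bound.


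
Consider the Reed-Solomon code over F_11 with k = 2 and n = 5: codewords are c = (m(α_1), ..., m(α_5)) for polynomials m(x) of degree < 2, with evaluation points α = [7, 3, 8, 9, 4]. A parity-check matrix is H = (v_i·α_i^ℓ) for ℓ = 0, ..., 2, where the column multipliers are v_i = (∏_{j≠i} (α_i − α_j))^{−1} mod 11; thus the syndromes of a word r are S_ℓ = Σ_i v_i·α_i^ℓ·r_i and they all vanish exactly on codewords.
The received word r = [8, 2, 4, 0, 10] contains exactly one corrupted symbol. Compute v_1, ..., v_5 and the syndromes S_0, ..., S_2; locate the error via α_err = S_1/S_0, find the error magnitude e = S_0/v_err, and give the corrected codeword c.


S = (2, 8, 10), error at position 5, error magnitude e = 1, c = [8, 2, 4, 0, 9].

Step 1: column multipliers v_i = (∏_{j≠i}(α_i − α_j))^{−1} mod 11.
  i = 1 (α = 7): (7−3)(7−8)(7−9)(7−4) = 4·(−1)·(−2)·3 = 24 ≡ 2, so v_1 = 2^{−1} = 6 (mod 11).
  i = 2 (α = 3): (3−7)(3−8)(3−9)(3−4) = (−4)·(−5)·(−6)·(−1) = 120 ≡ 10, so v_2 = 10^{−1} = 10 (mod 11).
  i = 3 (α = 8): (8−7)(8−3)(8−9)(8−4) = 1·5·(−1)·4 = −20 ≡ 2, so v_3 = 2^{−1} = 6 (mod 11).
  i = 4 (α = 9): (9−7)(9−3)(9−8)(9−4) = 2·6·1·5 = 60 ≡ 5, so v_4 = 5^{−1} = 9 (mod 11).
  i = 5 (α = 4): (4−7)(4−3)(4−8)(4−9) = (−3)·1·(−4)·(−5) = −60 ≡ 6, so v_5 = 6^{−1} = 2 (mod 11).
  v = [6, 10, 6, 9, 2].
Step 2: syndromes of r = [8, 2, 4, 0, 10] (all sums mod 11).
  S_0 = Σ v_i r_i = 6·8 + 10·2 + 6·4 + 9·0 + 2·10 = 112 ≡ 2.
  S_1 = Σ v_i α_i r_i = 6·7·8 + 10·3·2 + 6·8·4 + 9·9·0 + 2·4·10 = 668 ≡ 8.
  α_i^2 mod 11 = [5, 9, 9, 4, 5].
  S_2 = Σ v_i α_i^2 r_i = 6·5·8 + 10·9·2 + 6·9·4 + 9·4·0 + 2·5·10 = 736 ≡ 10.
  S = (2, 8, 10) ≠ 0, so r is not a codeword (an error is present).
Step 3: locate the error. For a single error e at position i, S_ℓ = v_i·e·α_i^ℓ, so α_err = S_1/S_0.
  S_0^{−1} = 2^{−1} = 6 (mod 11), so α_err = 8·6 = 48 ≡ 4 = α_5. Error position i = 5.
  Consistency check: S_2/S_1 = 10·7 = 70 ≡ 4 = α_err ✓ (single-error assumption holds).
Step 4: error magnitude e = S_0/v_5 = S_0·∏_{j≠5}(α_5 − α_j) = 2·6 = 12 ≡ 1 (mod 11).
Step 5: correct position 5: c_5 = r_5 − e = 10 − 1 ≡ 9 (mod 11). Hence c = [8, 2, 4, 0, 9].
  Check: interpolating c through the α_i gives m(x) = 3 + 7·x (degree < 2) with m(α_i) = c_i for every i, so c is indeed a codeword.


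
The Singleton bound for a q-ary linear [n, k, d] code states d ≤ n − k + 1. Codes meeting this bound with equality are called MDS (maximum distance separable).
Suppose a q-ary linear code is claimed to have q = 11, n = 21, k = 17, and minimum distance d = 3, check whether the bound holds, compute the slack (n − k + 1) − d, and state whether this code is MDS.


Singleton RHS = n − k + 1 = 5, slack = 2, bound satisfied, not MDS.

Singleton bound: d ≤ n − k + 1.
Here n = 21, k = 17, so n − k + 1 = 5.
Given d = 3, check d ≤ 5: YES.
Slack = (n − k + 1) − d = 2.
The code is NOT MDS (slack = 2 > 0).
Description: the claimed parameters are [21, 17, 3]_11; such a code would be non-MDS.


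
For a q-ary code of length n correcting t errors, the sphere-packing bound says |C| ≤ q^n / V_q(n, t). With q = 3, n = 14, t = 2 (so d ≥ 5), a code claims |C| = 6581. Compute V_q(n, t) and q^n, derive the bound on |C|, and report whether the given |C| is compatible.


V_q(n, t) = 393, q^n = 4782969, Hamming bound = 12170, |C| = 6581 ≤ bound (satisfied).

Step 1: Compute V_q(n, t) = Σ_{j=0}^2 C(n, j) (q−1)^j.
  j = 0: C(14,0)·(2)^0 = 1·1 = 1.
  j = 1: C(14,1)·(2)^1 = 14·2 = 28.
  j = 2: C(14,2)·(2)^2 = 91·4 = 364.
  V_q(n, t) = 1 + 28 + 364 = 393.
Step 2: q^n = 3^14 = 4782969.
Step 3: Hamming bound ⌊q^n / V_q(n,t)⌋ = ⌊4782969/393⌋ = 12170.
Step 4: Compare |C| = 6581 to 12170: satisfied.
The claimed |C| lies below the Hamming bound.


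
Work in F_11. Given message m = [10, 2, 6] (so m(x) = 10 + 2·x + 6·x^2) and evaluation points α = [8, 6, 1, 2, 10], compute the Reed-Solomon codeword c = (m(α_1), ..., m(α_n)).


c = [3, 7, 7, 5, 3]

Message polynomial: m(x) = 10 + 2·x + 6·x^2 (mod 11).
For each evaluation point α_i, compute m(α_i) mod 11:
  α_1 = 8: Horner steps 6 → 6 → 3, so m(8) = 3.
  α_2 = 6: Horner steps 6 → 5 → 7, so m(6) = 7.
  α_3 = 1: Horner steps 6 → 8 → 7, so m(1) = 7.
  α_4 = 2: Horner steps 6 → 3 → 5, so m(2) = 5.
  α_5 = 10: Horner steps 6 → 7 → 3, so m(10) = 3.
Codeword c = [3, 7, 7, 5, 3] ∈ F_11^5.


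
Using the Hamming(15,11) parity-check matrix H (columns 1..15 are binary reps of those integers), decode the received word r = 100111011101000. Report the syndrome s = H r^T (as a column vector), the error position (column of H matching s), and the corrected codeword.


s = (0, 0, 0, 1)^T, error position = 1, corrected codeword c = 000111011101000

Compute s = H r^T mod 2 one row at a time:
  s_1 = 1 + 1 + 1 + 0 + 1 + 0 + 0 + 0 = 4 ≡ 0 (mod 2).
  s_2 = 1 + 1 + 1 + 0 + 1 + 0 + 0 + 0 = 4 ≡ 0 (mod 2).
  s_3 = 0 + 0 + 1 + 0 + 1 + 0 + 0 + 0 = 2 ≡ 0 (mod 2).
  s_4 = 1 + 0 + 1 + 0 + 1 + 0 + 0 + 0 = 3 ≡ 1 (mod 2).
s = (0, 0, 0, 1)^T — this equals column 1 of H (binary 0001), so error is at position 1.
Correct: flip bit 1 of r = 100111011101000 to get c = 000111011101000.


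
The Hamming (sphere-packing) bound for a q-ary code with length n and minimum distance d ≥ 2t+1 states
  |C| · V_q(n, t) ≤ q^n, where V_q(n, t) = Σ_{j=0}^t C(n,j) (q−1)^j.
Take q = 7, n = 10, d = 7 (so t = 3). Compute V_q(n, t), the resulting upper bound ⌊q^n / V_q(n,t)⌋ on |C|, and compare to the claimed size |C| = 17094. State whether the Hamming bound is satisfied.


V_q(n, t) = 27601, q^n = 282475249, Hamming bound = 10234, |C| = 17094 > bound (violated).

Step 1: Compute V_q(n, t) = Σ_{j=0}^3 C(n, j) (q−1)^j.
  j = 0: C(10,0)·(6)^0 = 1·1 = 1.
  j = 1: C(10,1)·(6)^1 = 10·6 = 60.
  j = 2: C(10,2)·(6)^2 = 45·36 = 1620.
  j = 3: C(10,3)·(6)^3 = 120·216 = 25920.
  V_q(n, t) = 1 + 60 + 1620 + 25920 = 27601.
Step 2: q^n = 7^10 = 282475249.
Step 3: Hamming bound ⌊q^n / V_q(n,t)⌋ = ⌊282475249/27601⌋ = 10234.
Step 4: Compare |C| = 17094 to 10234: violated.
The claimed |C| lies above the Hamming bound, so no 7-ary code of length 10 with d ≥ 7 can have 17094 codewords.


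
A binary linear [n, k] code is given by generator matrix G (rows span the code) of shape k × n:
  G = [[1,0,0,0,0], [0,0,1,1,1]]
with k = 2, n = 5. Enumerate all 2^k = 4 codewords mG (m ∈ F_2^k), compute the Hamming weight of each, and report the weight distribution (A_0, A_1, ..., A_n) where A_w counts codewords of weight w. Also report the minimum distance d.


Weight distribution: A_0 = 1, A_1 = 1, A_3 = 1, A_4 = 1. Minimum distance d = 1.

Enumerate all 2^2 = 4 messages m ∈ F_2^2.
For each, compute codeword c = mG in F_2^5, then tally its weight.
  m = 00 → c = 00000, weight = 0.
  m = 10 → c = 10000, weight = 1.
  m = 01 → c = 00111, weight = 3.
  m = 11 → c = 10111, weight = 4.
Tally weights:
  weight 0: 1 codewords.
  weight 1: 1 codewords.
  weight 3: 1 codewords.
  weight 4: 1 codewords.
Minimum distance d = smallest w > 0 with A_w > 0 = 1.
Sanity: Σ A_w = 4 = 2^2 = 4 ✓.


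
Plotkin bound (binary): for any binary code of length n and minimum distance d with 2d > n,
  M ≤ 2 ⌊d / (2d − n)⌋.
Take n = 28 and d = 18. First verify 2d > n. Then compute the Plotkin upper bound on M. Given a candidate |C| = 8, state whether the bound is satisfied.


Plotkin bound M ≤ 4; given |C| = 8 > bound (violated).

Check applicability: 2d = 36, n = 28.
2d − n = 8 > 0, so Plotkin applies.
Compute d/(2d−n) = 18/8 ≈ 2.2500.
⌊d/(2d−n)⌋ = 2.
Plotkin bound: M ≤ 2·2 = 4.
Given |C| = 8, check: VIOLATED.
This |C| is above the Plotkin bound, so no binary code with n = 28, d = 18 and 8 codewords exists.


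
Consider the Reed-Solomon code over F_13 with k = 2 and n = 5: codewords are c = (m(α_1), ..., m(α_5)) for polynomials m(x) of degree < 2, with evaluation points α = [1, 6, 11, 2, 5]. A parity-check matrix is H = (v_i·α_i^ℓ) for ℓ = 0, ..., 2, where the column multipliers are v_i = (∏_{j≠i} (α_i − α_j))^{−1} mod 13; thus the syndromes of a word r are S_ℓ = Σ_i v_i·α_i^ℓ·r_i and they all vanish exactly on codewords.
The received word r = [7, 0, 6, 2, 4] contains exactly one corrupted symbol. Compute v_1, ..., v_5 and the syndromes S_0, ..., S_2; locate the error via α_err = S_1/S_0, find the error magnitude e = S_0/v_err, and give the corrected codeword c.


S = (10, 7, 1), error at position 4, error magnitude e = 12, c = [7, 0, 6, 3, 4].

Step 1: column multipliers v_i = (∏_{j≠i}(α_i − α_j))^{−1} mod 13.
  i = 1 (α = 1): (1−6)(1−11)(1−2)(1−5) = (−5)·(−10)·(−1)·(−4) = 200 ≡ 5, so v_1 = 5^{−1} = 8 (mod 13).
  i = 2 (α = 6): (6−1)(6−11)(6−2)(6−5) = 5·(−5)·4·1 = −100 ≡ 4, so v_2 = 4^{−1} = 10 (mod 13).
  i = 3 (α = 11): (11−1)(11−6)(11−2)(11−5) = 10·5·9·6 = 2700 ≡ 9, so v_3 = 9^{−1} = 3 (mod 13).
  i = 4 (α = 2): (2−1)(2−6)(2−11)(2−5) = 1·(−4)·(−9)·(−3) = −108 ≡ 9, so v_4 = 9^{−1} = 3 (mod 13).
  i = 5 (α = 5): (5−1)(5−6)(5−11)(5−2) = 4·(−1)·(−6)·3 = 72 ≡ 7, so v_5 = 7^{−1} = 2 (mod 13).
  v = [8, 10, 3, 3, 2].
Step 2: syndromes of r = [7, 0, 6, 2, 4] (all sums mod 13).
  S_0 = Σ v_i r_i = 8·7 + 10·0 + 3·6 + 3·2 + 2·4 = 88 ≡ 10.
  S_1 = Σ v_i α_i r_i = 8·1·7 + 10·6·0 + 3·11·6 + 3·2·2 + 2·5·4 = 306 ≡ 7.
  α_i^2 mod 13 = [1, 10, 4, 4, 12].
  S_2 = Σ v_i α_i^2 r_i = 8·1·7 + 10·10·0 + 3·4·6 + 3·4·2 + 2·12·4 = 248 ≡ 1.
  S = (10, 7, 1) ≠ 0, so r is not a codeword (an error is present).
Step 3: locate the error. For a single error e at position i, S_ℓ = v_i·e·α_i^ℓ, so α_err = S_1/S_0.
  S_0^{−1} = 10^{−1} = 4 (mod 13), so α_err = 7·4 = 28 ≡ 2 = α_4. Error position i = 4.
  Consistency check: S_2/S_1 = 1·2 = 2 ≡ 2 = α_err ✓ (single-error assumption holds).
Step 4: error magnitude e = S_0/v_4 = S_0·∏_{j≠4}(α_4 − α_j) = 10·9 = 90 ≡ 12 (mod 13).
Step 5: correct position 4: c_4 = r_4 − e = 2 − 12 ≡ 3 (mod 13). Hence c = [7, 0, 6, 3, 4].
  Check: interpolating c through the α_i gives m(x) = 11 + 9·x (degree < 2) with m(α_i) = c_i for every i, so c is indeed a codeword.


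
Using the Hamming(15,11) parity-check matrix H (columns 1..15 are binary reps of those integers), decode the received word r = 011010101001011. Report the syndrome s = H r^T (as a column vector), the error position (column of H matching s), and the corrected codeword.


s = (0, 1, 1, 1)^T, error position = 7, corrected codeword c = 011010001001011

Compute s = H r^T mod 2 one row at a time:
  s_1 = 0 + 1 + 0 + 0 + 1 + 0 + 1 + 1 = 4 ≡ 0 (mod 2).
  s_2 = 0 + 1 + 0 + 1 + 1 + 0 + 1 + 1 = 5 ≡ 1 (mod 2).
  s_3 = 1 + 1 + 0 + 1 + 0 + 0 + 1 + 1 = 5 ≡ 1 (mod 2).
  s_4 = 0 + 1 + 1 + 1 + 1 + 0 + 0 + 1 = 5 ≡ 1 (mod 2).
s = (0, 1, 1, 1)^T — this equals column 7 of H (binary 0111), so error is at position 7.
Correct: flip bit 7 of r = 011010101001011 to get c = 011010001001011.


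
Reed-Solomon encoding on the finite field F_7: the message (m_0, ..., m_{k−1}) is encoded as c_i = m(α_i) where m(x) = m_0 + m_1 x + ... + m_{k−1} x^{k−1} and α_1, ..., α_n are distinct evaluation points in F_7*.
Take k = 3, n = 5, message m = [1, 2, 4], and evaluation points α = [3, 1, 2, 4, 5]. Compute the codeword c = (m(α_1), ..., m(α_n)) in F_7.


c = [1, 0, 0, 3, 6]

Message polynomial: m(x) = 1 + 2·x + 4·x^2 (mod 7).
For each evaluation point α_i, compute m(α_i) mod 7:
  α_1 = 3: Horner steps 4 → 0 → 1, so m(3) = 1.
  α_2 = 1: Horner steps 4 → 6 → 0, so m(1) = 0.
  α_3 = 2: Horner steps 4 → 3 → 0, so m(2) = 0.
  α_4 = 4: Horner steps 4 → 4 → 3, so m(4) = 3.
  α_5 = 5: Horner steps 4 → 1 → 6, so m(5) = 6.
Codeword c = [1, 0, 0, 3, 6] ∈ F_7^5.


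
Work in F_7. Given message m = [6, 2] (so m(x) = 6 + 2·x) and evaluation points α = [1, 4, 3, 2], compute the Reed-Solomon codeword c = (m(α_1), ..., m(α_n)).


c = [1, 0, 5, 3]

Message polynomial: m(x) = 6 + 2·x (mod 7).
For each evaluation point α_i, compute m(α_i) mod 7:
  α_1 = 1: Horner steps 2 → 1, so m(1) = 1.
  α_2 = 4: Horner steps 2 → 0, so m(4) = 0.
  α_3 = 3: Horner steps 2 → 5, so m(3) = 5.
  α_4 = 2: Horner steps 2 → 3, so m(2) = 3.
Codeword c = [1, 0, 5, 3] ∈ F_7^4.


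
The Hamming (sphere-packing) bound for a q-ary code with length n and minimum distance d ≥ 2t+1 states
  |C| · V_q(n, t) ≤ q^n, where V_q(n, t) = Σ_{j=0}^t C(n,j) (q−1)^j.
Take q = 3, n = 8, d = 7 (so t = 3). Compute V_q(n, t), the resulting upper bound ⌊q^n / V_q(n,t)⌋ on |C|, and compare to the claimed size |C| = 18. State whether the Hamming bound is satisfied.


V_q(n, t) = 577, q^n = 6561, Hamming bound = 11, |C| = 18 > bound (violated).

Step 1: Compute V_q(n, t) = Σ_{j=0}^3 C(n, j) (q−1)^j.
  j = 0: C(8,0)·(2)^0 = 1·1 = 1.
  j = 1: C(8,1)·(2)^1 = 8·2 = 16.
  j = 2: C(8,2)·(2)^2 = 28·4 = 112.
  j = 3: C(8,3)·(2)^3 = 56·8 = 448.
  V_q(n, t) = 1 + 16 + 112 + 448 = 577.
Step 2: q^n = 3^8 = 6561.
Step 3: Hamming bound ⌊q^n / V_q(n,t)⌋ = ⌊6561/577⌋ = 11.
Step 4: Compare |C| = 18 to 11: violated.
The claimed |C| lies above the Hamming bound, so no 3-ary code of length 8 with d ≥ 7 can have 18 codewords.


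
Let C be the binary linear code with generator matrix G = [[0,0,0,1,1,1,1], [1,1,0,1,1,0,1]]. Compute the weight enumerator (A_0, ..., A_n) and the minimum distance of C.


Weight distribution: A_0 = 1, A_3 = 1, A_4 = 1, A_5 = 1. Minimum distance d = 3.

Enumerate all 2^2 = 4 messages m ∈ F_2^2.
For each, compute codeword c = mG in F_2^7, then tally its weight.
  m = 00 → c = 0000000, weight = 0.
  m = 10 → c = 0001111, weight = 4.
  m = 01 → c = 1101101, weight = 5.
  m = 11 → c = 1100010, weight = 3.
Tally weights:
  weight 0: 1 codewords.
  weight 3: 1 codewords.
  weight 4: 1 codewords.
  weight 5: 1 codewords.
Minimum distance d = smallest w > 0 with A_w > 0 = 3.
Sanity: Σ A_w = 4 = 2^2 = 4 ✓.


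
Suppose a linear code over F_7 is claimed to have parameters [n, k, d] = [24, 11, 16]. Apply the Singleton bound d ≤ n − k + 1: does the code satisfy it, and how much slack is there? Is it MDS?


Singleton RHS = n − k + 1 = 14, slack = -2, bound violated (no such code; not MDS).

Singleton bound: d ≤ n − k + 1.
Here n = 24, k = 11, so n − k + 1 = 14.
Given d = 16, check d ≤ 14: NO.
Slack = (n − k + 1) − d = -2.
The slack is negative: d = 16 exceeds n − k + 1 = 14 by 2, so the Singleton bound is violated and no linear [24, 11, 16]_7 code can exist. In particular it is not MDS (MDS requires d = n − k + 1 exactly).
Description: the claimed parameters are [24, 11, 16]_7; such a code would be impossible (violates the Singleton bound).


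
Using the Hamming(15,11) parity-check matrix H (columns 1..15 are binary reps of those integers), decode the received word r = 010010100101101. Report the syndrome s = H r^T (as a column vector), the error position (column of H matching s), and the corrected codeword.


s = (0, 1, 0, 0)^T, error position = 4, corrected codeword c = 010110100101101

Compute s = H r^T mod 2 one row at a time:
  s_1 = 0 + 0 + 1 + 0 + 1 + 1 + 0 + 1 = 4 ≡ 0 (mod 2).
  s_2 = 0 + 1 + 0 + 1 + 1 + 1 + 0 + 1 = 5 ≡ 1 (mod 2).
  s_3 = 1 + 0 + 0 + 1 + 1 + 0 + 0 + 1 = 4 ≡ 0 (mod 2).
  s_4 = 0 + 0 + 1 + 1 + 0 + 0 + 1 + 1 = 4 ≡ 0 (mod 2).
s = (0, 1, 0, 0)^T — this equals column 4 of H (binary 0100), so error is at position 4.
Correct: flip bit 4 of r = 010010100101101 to get c = 010110100101101.


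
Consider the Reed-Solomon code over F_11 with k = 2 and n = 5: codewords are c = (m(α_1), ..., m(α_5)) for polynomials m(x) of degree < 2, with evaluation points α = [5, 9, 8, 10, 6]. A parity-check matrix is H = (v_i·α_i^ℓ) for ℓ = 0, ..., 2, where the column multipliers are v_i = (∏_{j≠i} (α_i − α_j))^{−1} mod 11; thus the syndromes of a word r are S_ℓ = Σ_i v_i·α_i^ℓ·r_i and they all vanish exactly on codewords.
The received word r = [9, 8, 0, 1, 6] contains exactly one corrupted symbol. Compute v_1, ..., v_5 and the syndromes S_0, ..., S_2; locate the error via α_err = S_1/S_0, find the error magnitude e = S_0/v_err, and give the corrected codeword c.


S = (1, 10, 1), error at position 4, error magnitude e = 7, c = [9, 8, 0, 5, 6].

Step 1: column multipliers v_i = (∏_{j≠i}(α_i − α_j))^{−1} mod 11.
  i = 1 (α = 5): (5−9)(5−8)(5−10)(5−6) = (−4)·(−3)·(−5)·(−1) = 60 ≡ 5, so v_1 = 5^{−1} = 9 (mod 11).
  i = 2 (α = 9): (9−5)(9−8)(9−10)(9−6) = 4·1·(−1)·3 = −12 ≡ 10, so v_2 = 10^{−1} = 10 (mod 11).
  i = 3 (α = 8): (8−5)(8−9)(8−10)(8−6) = 3·(−1)·(−2)·2 = 12 ≡ 1, so v_3 = 1^{−1} = 1 (mod 11).
  i = 4 (α = 10): (10−5)(10−9)(10−8)(10−6) = 5·1·2·4 = 40 ≡ 7, so v_4 = 7^{−1} = 8 (mod 11).
  i = 5 (α = 6): (6−5)(6−9)(6−8)(6−10) = 1·(−3)·(−2)·(−4) = −24 ≡ 9, so v_5 = 9^{−1} = 5 (mod 11).
  v = [9, 10, 1, 8, 5].
Step 2: syndromes of r = [9, 8, 0, 1, 6] (all sums mod 11).
  S_0 = Σ v_i r_i = 9·9 + 10·8 + 1·0 + 8·1 + 5·6 = 199 ≡ 1.
  S_1 = Σ v_i α_i r_i = 9·5·9 + 10·9·8 + 1·8·0 + 8·10·1 + 5·6·6 = 1385 ≡ 10.
  α_i^2 mod 11 = [3, 4, 9, 1, 3].
  S_2 = Σ v_i α_i^2 r_i = 9·3·9 + 10·4·8 + 1·9·0 + 8·1·1 + 5·3·6 = 661 ≡ 1.
  S = (1, 10, 1) ≠ 0, so r is not a codeword (an error is present).
Step 3: locate the error. For a single error e at position i, S_ℓ = v_i·e·α_i^ℓ, so α_err = S_1/S_0.
  S_0^{−1} = 1^{−1} = 1 (mod 11), so α_err = 10·1 = 10 ≡ 10 = α_4. Error position i = 4.
  Consistency check: S_2/S_1 = 1·10 = 10 ≡ 10 = α_err ✓ (single-error assumption holds).
Step 4: error magnitude e = S_0/v_4 = S_0·∏_{j≠4}(α_4 − α_j) = 1·7 = 7 ≡ 7 (mod 11).
Step 5: correct position 4: c_4 = r_4 − e = 1 − 7 ≡ 5 (mod 11). Hence c = [9, 8, 0, 5, 6].
  Check: interpolating c through the α_i gives m(x) = 2 + 8·x (degree < 2) with m(α_i) = c_i for every i, so c is indeed a codeword.


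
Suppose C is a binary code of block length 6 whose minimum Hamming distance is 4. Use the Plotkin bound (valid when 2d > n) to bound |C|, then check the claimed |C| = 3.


Plotkin bound M ≤ 4; given |C| = 3 ≤ bound (satisfied).

Check applicability: 2d = 8, n = 6.
2d − n = 2 > 0, so Plotkin applies.
Compute d/(2d−n) = 4/2 ≈ 2.0000.
⌊d/(2d−n)⌋ = 2.
Plotkin bound: M ≤ 2·2 = 4.
Given |C| = 3, check: satisfied.
This |C| is below the Plotkin bound.


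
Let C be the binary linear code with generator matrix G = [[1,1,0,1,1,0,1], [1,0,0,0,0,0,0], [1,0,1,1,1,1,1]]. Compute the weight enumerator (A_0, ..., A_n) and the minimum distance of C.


Weight distribution: A_0 = 1, A_1 = 1, A_3 = 1, A_4 = 2, A_5 = 2, A_6 = 1. Minimum distance d = 1.

Enumerate all 2^3 = 8 messages m ∈ F_2^3.
For each, compute codeword c = mG in F_2^7, then tally its weight.
  m = 000 → c = 0000000, weight = 0.
  m = 100 → c = 1101101, weight = 5.
  m = 010 → c = 1000000, weight = 1.
  m = 110 → c = 0101101, weight = 4.
  m = 001 → c = 1011111, weight = 6.
  m = 101 → c = 0110010, weight = 3.
  m = 011 → c = 0011111, weight = 5.
  m = 111 → c = 1110010, weight = 4.
Tally weights:
  weight 0: 1 codewords.
  weight 1: 1 codewords.
  weight 3: 1 codewords.
  weight 4: 2 codewords.
  weight 5: 2 codewords.
  weight 6: 1 codewords.
Minimum distance d = smallest w > 0 with A_w > 0 = 1.
Sanity: Σ A_w = 8 = 2^3 = 8 ✓.


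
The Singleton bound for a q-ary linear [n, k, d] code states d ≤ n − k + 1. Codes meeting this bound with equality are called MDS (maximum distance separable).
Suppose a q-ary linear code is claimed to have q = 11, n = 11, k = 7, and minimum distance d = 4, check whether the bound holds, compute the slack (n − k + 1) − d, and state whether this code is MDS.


Singleton RHS = n − k + 1 = 5, slack = 1, bound satisfied, not MDS.

Singleton bound: d ≤ n − k + 1.
Here n = 11, k = 7, so n − k + 1 = 5.
Given d = 4, check d ≤ 5: YES.
Slack = (n − k + 1) − d = 1.
The code is NOT MDS (slack = 1 > 0).
Description: the claimed parameters are [11, 7, 4]_11; such a code would be non-MDS.


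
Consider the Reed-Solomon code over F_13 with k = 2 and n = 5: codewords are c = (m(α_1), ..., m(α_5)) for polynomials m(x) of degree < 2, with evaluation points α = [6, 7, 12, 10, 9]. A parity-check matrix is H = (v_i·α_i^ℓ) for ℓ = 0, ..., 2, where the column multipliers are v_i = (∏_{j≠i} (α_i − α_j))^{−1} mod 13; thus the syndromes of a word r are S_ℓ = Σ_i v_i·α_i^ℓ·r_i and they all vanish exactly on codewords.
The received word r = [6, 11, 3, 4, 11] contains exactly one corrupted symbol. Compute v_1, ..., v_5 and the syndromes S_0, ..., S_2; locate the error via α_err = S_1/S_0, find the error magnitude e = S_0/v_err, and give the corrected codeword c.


S = (10, 5, 9), error at position 2, error magnitude e = 12, c = [6, 12, 3, 4, 11].

Step 1: column multipliers v_i = (∏_{j≠i}(α_i − α_j))^{−1} mod 13.
  i = 1 (α = 6): (6−7)(6−12)(6−10)(6−9) = (−1)·(−6)·(−4)·(−3) = 72 ≡ 7, so v_1 = 7^{−1} = 2 (mod 13).
  i = 2 (α = 7): (7−6)(7−12)(7−10)(7−9) = 1·(−5)·(−3)·(−2) = −30 ≡ 9, so v_2 = 9^{−1} = 3 (mod 13).
  i = 3 (α = 12): (12−6)(12−7)(12−10)(12−9) = 6·5·2·3 = 180 ≡ 11, so v_3 = 11^{−1} = 6 (mod 13).
  i = 4 (α = 10): (10−6)(10−7)(10−12)(10−9) = 4·3·(−2)·1 = −24 ≡ 2, so v_4 = 2^{−1} = 7 (mod 13).
  i = 5 (α = 9): (9−6)(9−7)(9−12)(9−10) = 3·2·(−3)·(−1) = 18 ≡ 5, so v_5 = 5^{−1} = 8 (mod 13).
  v = [2, 3, 6, 7, 8].
Step 2: syndromes of r = [6, 11, 3, 4, 11] (all sums mod 13).
  S_0 = Σ v_i r_i = 2·6 + 3·11 + 6·3 + 7·4 + 8·11 = 179 ≡ 10.
  S_1 = Σ v_i α_i r_i = 2·6·6 + 3·7·11 + 6·12·3 + 7·10·4 + 8·9·11 = 1591 ≡ 5.
  α_i^2 mod 13 = [10, 10, 1, 9, 3].
  S_2 = Σ v_i α_i^2 r_i = 2·10·6 + 3·10·11 + 6·1·3 + 7·9·4 + 8·3·11 = 984 ≡ 9.
  S = (10, 5, 9) ≠ 0, so r is not a codeword (an error is present).
Step 3: locate the error. For a single error e at position i, S_ℓ = v_i·e·α_i^ℓ, so α_err = S_1/S_0.
  S_0^{−1} = 10^{−1} = 4 (mod 13), so α_err = 5·4 = 20 ≡ 7 = α_2. Error position i = 2.
  Consistency check: S_2/S_1 = 9·8 = 72 ≡ 7 = α_err ✓ (single-error assumption holds).
Step 4: error magnitude e = S_0/v_2 = S_0·∏_{j≠2}(α_2 − α_j) = 10·9 = 90 ≡ 12 (mod 13).
Step 5: correct position 2: c_2 = r_2 − e = 11 − 12 ≡ 12 (mod 13). Hence c = [6, 12, 3, 4, 11].
  Check: interpolating c through the α_i gives m(x) = 9 + 6·x (degree < 2) with m(α_i) = c_i for every i, so c is indeed a codeword.


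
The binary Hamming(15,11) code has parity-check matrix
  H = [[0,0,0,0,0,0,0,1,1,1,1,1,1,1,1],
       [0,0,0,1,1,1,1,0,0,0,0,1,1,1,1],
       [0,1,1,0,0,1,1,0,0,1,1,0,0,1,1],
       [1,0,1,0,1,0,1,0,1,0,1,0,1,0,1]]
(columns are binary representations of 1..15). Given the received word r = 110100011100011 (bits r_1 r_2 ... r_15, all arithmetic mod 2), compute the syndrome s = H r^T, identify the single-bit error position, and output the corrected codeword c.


s = (1, 1, 0, 1)^T, error position = 13, corrected codeword c = 110100011100111

Compute s = H r^T mod 2 one row at a time:
  s_1 = 1 + 1 + 1 + 0 + 0 + 0 + 1 + 1 = 5 ≡ 1 (mod 2).
  s_2 = 1 + 0 + 0 + 0 + 0 + 0 + 1 + 1 = 3 ≡ 1 (mod 2).
  s_3 = 1 + 0 + 0 + 0 + 1 + 0 + 1 + 1 = 4 ≡ 0 (mod 2).
  s_4 = 1 + 0 + 0 + 0 + 1 + 0 + 0 + 1 = 3 ≡ 1 (mod 2).
s = (1, 1, 0, 1)^T — this equals column 13 of H (binary 1101), so error is at position 13.
Correct: flip bit 13 of r = 110100011100011 to get c = 110100011100111.


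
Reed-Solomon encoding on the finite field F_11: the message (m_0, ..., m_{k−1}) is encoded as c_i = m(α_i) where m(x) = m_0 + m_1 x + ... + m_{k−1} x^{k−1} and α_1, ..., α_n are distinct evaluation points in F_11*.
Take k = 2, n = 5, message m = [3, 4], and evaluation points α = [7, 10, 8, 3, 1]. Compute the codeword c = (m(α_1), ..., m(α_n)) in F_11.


c = [9, 10, 2, 4, 7]

Message polynomial: m(x) = 3 + 4·x (mod 11).
For each evaluation point α_i, compute m(α_i) mod 11:
  α_1 = 7: Horner steps 4 → 9, so m(7) = 9.
  α_2 = 10: Horner steps 4 → 10, so m(10) = 10.
  α_3 = 8: Horner steps 4 → 2, so m(8) = 2.
  α_4 = 3: Horner steps 4 → 4, so m(3) = 4.
  α_5 = 1: Horner steps 4 → 7, so m(1) = 7.
Codeword c = [9, 10, 2, 4, 7] ∈ F_11^5.


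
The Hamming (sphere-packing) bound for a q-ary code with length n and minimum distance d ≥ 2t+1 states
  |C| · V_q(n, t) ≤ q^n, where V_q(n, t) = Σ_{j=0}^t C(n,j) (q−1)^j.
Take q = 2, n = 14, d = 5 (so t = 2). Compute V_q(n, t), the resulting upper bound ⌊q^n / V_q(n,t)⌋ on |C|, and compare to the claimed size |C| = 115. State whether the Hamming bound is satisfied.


V_q(n, t) = 106, q^n = 16384, Hamming bound = 154, |C| = 115 ≤ bound (satisfied).

Step 1: Compute V_q(n, t) = Σ_{j=0}^2 C(n, j) (q−1)^j.
  j = 0: C(14,0)·(1)^0 = 1·1 = 1.
  j = 1: C(14,1)·(1)^1 = 14·1 = 14.
  j = 2: C(14,2)·(1)^2 = 91·1 = 91.
  V_q(n, t) = 1 + 14 + 91 = 106.
Step 2: q^n = 2^14 = 16384.
Step 3: Hamming bound ⌊q^n / V_q(n,t)⌋ = ⌊16384/106⌋ = 154.
Step 4: Compare |C| = 115 to 154: satisfied.
The claimed |C| lies below the Hamming bound.


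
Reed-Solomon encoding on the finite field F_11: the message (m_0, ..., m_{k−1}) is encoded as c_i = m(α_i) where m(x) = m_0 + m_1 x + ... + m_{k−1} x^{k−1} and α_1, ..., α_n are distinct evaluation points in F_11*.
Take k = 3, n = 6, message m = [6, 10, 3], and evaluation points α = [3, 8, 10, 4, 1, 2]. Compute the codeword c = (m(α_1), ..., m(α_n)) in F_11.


c = [8, 3, 10, 6, 8, 5]

Message polynomial: m(x) = 6 + 10·x + 3·x^2 (mod 11).
For each evaluation point α_i, compute m(α_i) mod 11:
  α_1 = 3: Horner steps 3 → 8 → 8, so m(3) = 8.
  α_2 = 8: Horner steps 3 → 1 → 3, so m(8) = 3.
  α_3 = 10: Horner steps 3 → 7 → 10, so m(10) = 10.
  α_4 = 4: Horner steps 3 → 0 → 6, so m(4) = 6.
  α_5 = 1: Horner steps 3 → 2 → 8, so m(1) = 8.
  α_6 = 2: Horner steps 3 → 5 → 5, so m(2) = 5.
Codeword c = [8, 3, 10, 6, 8, 5] ∈ F_11^6.


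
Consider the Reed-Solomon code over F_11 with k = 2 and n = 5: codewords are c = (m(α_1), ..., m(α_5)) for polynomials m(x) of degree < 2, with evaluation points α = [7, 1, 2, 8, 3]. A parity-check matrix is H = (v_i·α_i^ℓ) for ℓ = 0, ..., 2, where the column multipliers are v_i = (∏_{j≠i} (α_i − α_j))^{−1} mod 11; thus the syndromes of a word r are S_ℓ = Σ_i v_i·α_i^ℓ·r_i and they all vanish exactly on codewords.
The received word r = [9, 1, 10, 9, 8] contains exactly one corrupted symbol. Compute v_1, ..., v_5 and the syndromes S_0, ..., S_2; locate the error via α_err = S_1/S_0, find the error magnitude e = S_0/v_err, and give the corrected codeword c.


S = (9, 8, 1), error at position 1, error magnitude e = 9, c = [0, 1, 10, 9, 8].

Step 1: column multipliers v_i = (∏_{j≠i}(α_i − α_j))^{−1} mod 11.
  i = 1 (α = 7): (7−1)(7−2)(7−8)(7−3) = 6·5·(−1)·4 = −120 ≡ 1, so v_1 = 1^{−1} = 1 (mod 11).
  i = 2 (α = 1): (1−7)(1−2)(1−8)(1−3) = (−6)·(−1)·(−7)·(−2) = 84 ≡ 7, so v_2 = 7^{−1} = 8 (mod 11).
  i = 3 (α = 2): (2−7)(2−1)(2−8)(2−3) = (−5)·1·(−6)·(−1) = −30 ≡ 3, so v_3 = 3^{−1} = 4 (mod 11).
  i = 4 (α = 8): (8−7)(8−1)(8−2)(8−3) = 1·7·6·5 = 210 ≡ 1, so v_4 = 1^{−1} = 1 (mod 11).
  i = 5 (α = 3): (3−7)(3−1)(3−2)(3−8) = (−4)·2·1·(−5) = 40 ≡ 7, so v_5 = 7^{−1} = 8 (mod 11).
  v = [1, 8, 4, 1, 8].
Step 2: syndromes of r = [9, 1, 10, 9, 8] (all sums mod 11).
  S_0 = Σ v_i r_i = 1·9 + 8·1 + 4·10 + 1·9 + 8·8 = 130 ≡ 9.
  S_1 = Σ v_i α_i r_i = 1·7·9 + 8·1·1 + 4·2·10 + 1·8·9 + 8·3·8 = 415 ≡ 8.
  α_i^2 mod 11 = [5, 1, 4, 9, 9].
  S_2 = Σ v_i α_i^2 r_i = 1·5·9 + 8·1·1 + 4·4·10 + 1·9·9 + 8·9·8 = 870 ≡ 1.
  S = (9, 8, 1) ≠ 0, so r is not a codeword (an error is present).
Step 3: locate the error. For a single error e at position i, S_ℓ = v_i·e·α_i^ℓ, so α_err = S_1/S_0.
  S_0^{−1} = 9^{−1} = 5 (mod 11), so α_err = 8·5 = 40 ≡ 7 = α_1. Error position i = 1.
  Consistency check: S_2/S_1 = 1·7 = 7 ≡ 7 = α_err ✓ (single-error assumption holds).
Step 4: error magnitude e = S_0/v_1 = S_0·∏_{j≠1}(α_1 − α_j) = 9·1 = 9 ≡ 9 (mod 11).
Step 5: correct position 1: c_1 = r_1 − e = 9 − 9 ≡ 0 (mod 11). Hence c = [0, 1, 10, 9, 8].
  Check: interpolating c through the α_i gives m(x) = 3 + 9·x (degree < 2) with m(α_i) = c_i for every i, so c is indeed a codeword.


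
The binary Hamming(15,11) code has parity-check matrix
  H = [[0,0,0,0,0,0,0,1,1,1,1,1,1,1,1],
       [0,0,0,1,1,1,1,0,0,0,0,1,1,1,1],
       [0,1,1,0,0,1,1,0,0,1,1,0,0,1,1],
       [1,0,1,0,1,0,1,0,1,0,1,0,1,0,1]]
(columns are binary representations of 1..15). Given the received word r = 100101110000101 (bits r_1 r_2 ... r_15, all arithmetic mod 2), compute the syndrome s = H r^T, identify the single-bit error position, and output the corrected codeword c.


s = (1, 1, 1, 0)^T, error position = 14, corrected codeword c = 100101110000111

Compute s = H r^T mod 2 one row at a time:
  s_1 = 1 + 0 + 0 + 0 + 0 + 1 + 0 + 1 = 3 ≡ 1 (mod 2).
  s_2 = 1 + 0 + 1 + 1 + 0 + 1 + 0 + 1 = 5 ≡ 1 (mod 2).
  s_3 = 0 + 0 + 1 + 1 + 0 + 0 + 0 + 1 = 3 ≡ 1 (mod 2).
  s_4 = 1 + 0 + 0 + 1 + 0 + 0 + 1 + 1 = 4 ≡ 0 (mod 2).
s = (1, 1, 1, 0)^T — this equals column 14 of H (binary 1110), so error is at position 14.
Correct: flip bit 14 of r = 100101110000101 to get c = 100101110000111.


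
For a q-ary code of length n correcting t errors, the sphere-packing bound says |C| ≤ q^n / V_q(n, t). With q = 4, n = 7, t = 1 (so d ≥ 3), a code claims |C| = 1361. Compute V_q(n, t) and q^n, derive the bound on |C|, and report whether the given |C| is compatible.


V_q(n, t) = 22, q^n = 16384, Hamming bound = 744, |C| = 1361 > bound (violated).

Step 1: Compute V_q(n, t) = Σ_{j=0}^1 C(n, j) (q−1)^j.
  j = 0: C(7,0)·(3)^0 = 1·1 = 1.
  j = 1: C(7,1)·(3)^1 = 7·3 = 21.
  V_q(n, t) = 1 + 21 = 22.
Step 2: q^n = 4^7 = 16384.
Step 3: Hamming bound ⌊q^n / V_q(n,t)⌋ = ⌊16384/22⌋ = 744.
Step 4: Compare |C| = 1361 to 744: violated.
The claimed |C| lies above the Hamming bound, so no 4-ary code of length 7 with d ≥ 3 can have 1361 codewords.


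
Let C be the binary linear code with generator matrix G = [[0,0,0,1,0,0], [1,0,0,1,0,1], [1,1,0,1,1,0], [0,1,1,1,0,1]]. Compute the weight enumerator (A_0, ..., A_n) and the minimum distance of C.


Weight distribution: A_0 = 1, A_1 = 1, A_2 = 2, A_3 = 6, A_4 = 5, A_5 = 1. Minimum distance d = 1.

Enumerate all 2^4 = 16 messages m ∈ F_2^4.
For each, compute codeword c = mG in F_2^6, then tally its weight.
  m = 0000 → c = 000000, weight = 0.
  m = 1000 → c = 000100, weight = 1.
  m = 0100 → c = 100101, weight = 3.
  m = 1100 → c = 100001, weight = 2.
  m = 0010 → c = 110110, weight = 4.
  m = 1010 → c = 110010, weight = 3.
  m = 0110 → c = 010011, weight = 3.
  m = 1110 → c = 010111, weight = 4.
  m = 0001 → c = 011101, weight = 4.
  m = 1001 → c = 011001, weight = 3.
  m = 0101 → c = 111000, weight = 3.
  m = 1101 → c = 111100, weight = 4.
  m = 0011 → c = 101011, weight = 4.
  m = 1011 → c = 101111, weight = 5.
  m = 0111 → c = 001110, weight = 3.
  m = 1111 → c = 001010, weight = 2.
Tally weights:
  weight 0: 1 codewords.
  weight 1: 1 codewords.
  weight 2: 2 codewords.
  weight 3: 6 codewords.
  weight 4: 5 codewords.
  weight 5: 1 codewords.
Minimum distance d = smallest w > 0 with A_w > 0 = 1.
Sanity: Σ A_w = 16 = 2^4 = 16 ✓.


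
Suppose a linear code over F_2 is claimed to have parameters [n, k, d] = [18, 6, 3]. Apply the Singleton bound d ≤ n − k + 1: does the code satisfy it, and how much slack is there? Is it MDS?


Singleton RHS = n − k + 1 = 13, slack = 10, bound satisfied, not MDS.

Singleton bound: d ≤ n − k + 1.
Here n = 18, k = 6, so n − k + 1 = 13.
Given d = 3, check d ≤ 13: YES.
Slack = (n − k + 1) − d = 10.
The code is NOT MDS (slack = 10 > 0).
Description: the claimed parameters are [18, 6, 3]_2; such a code would be non-MDS.


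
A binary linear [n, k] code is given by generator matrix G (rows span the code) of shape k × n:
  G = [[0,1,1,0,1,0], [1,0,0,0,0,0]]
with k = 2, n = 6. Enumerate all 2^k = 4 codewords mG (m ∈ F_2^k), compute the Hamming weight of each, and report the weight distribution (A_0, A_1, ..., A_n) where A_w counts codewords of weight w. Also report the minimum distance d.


Weight distribution: A_0 = 1, A_1 = 1, A_3 = 1, A_4 = 1. Minimum distance d = 1.

Enumerate all 2^2 = 4 messages m ∈ F_2^2.
For each, compute codeword c = mG in F_2^6, then tally its weight.
  m = 00 → c = 000000, weight = 0.
  m = 10 → c = 011010, weight = 3.
  m = 01 → c = 100000, weight = 1.
  m = 11 → c = 111010, weight = 4.
Tally weights:
  weight 0: 1 codewords.
  weight 1: 1 codewords.
  weight 3: 1 codewords.
  weight 4: 1 codewords.
Minimum distance d = smallest w > 0 with A_w > 0 = 1.
Sanity: Σ A_w = 4 = 2^2 = 4 ✓.


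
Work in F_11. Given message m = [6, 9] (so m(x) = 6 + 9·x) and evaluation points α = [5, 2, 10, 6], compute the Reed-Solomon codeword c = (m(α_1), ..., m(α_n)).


c = [7, 2, 8, 5]

Message polynomial: m(x) = 6 + 9·x (mod 11).
For each evaluation point α_i, compute m(α_i) mod 11:
  α_1 = 5: Horner steps 9 → 7, so m(5) = 7.
  α_2 = 2: Horner steps 9 → 2, so m(2) = 2.
  α_3 = 10: Horner steps 9 → 8, so m(10) = 8.
  α_4 = 6: Horner steps 9 → 5, so m(6) = 5.
Codeword c = [7, 2, 8, 5] ∈ F_11^4.


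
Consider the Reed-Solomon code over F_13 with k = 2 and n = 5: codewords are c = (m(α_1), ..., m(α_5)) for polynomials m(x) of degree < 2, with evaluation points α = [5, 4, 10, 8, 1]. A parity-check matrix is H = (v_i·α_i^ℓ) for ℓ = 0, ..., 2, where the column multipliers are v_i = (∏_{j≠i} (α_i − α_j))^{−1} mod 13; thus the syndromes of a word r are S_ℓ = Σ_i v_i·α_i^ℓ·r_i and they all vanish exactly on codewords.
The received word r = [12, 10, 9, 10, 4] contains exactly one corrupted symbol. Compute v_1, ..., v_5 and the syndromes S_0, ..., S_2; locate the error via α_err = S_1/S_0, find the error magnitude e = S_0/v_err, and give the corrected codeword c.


S = (5, 1, 8), error at position 4, error magnitude e = 5, c = [12, 10, 9, 5, 4].

Step 1: column multipliers v_i = (∏_{j≠i}(α_i − α_j))^{−1} mod 13.
  i = 1 (α = 5): (5−4)(5−10)(5−8)(5−1) = 1·(−5)·(−3)·4 = 60 ≡ 8, so v_1 = 8^{−1} = 5 (mod 13).
  i = 2 (α = 4): (4−5)(4−10)(4−8)(4−1) = (−1)·(−6)·(−4)·3 = −72 ≡ 6, so v_2 = 6^{−1} = 11 (mod 13).
  i = 3 (α = 10): (10−5)(10−4)(10−8)(10−1) = 5·6·2·9 = 540 ≡ 7, so v_3 = 7^{−1} = 2 (mod 13).
  i = 4 (α = 8): (8−5)(8−4)(8−10)(8−1) = 3·4·(−2)·7 = −168 ≡ 1, so v_4 = 1^{−1} = 1 (mod 13).
  i = 5 (α = 1): (1−5)(1−4)(1−10)(1−8) = (−4)·(−3)·(−9)·(−7) = 756 ≡ 2, so v_5 = 2^{−1} = 7 (mod 13).
  v = [5, 11, 2, 1, 7].
Step 2: syndromes of r = [12, 10, 9, 10, 4] (all sums mod 13).
  S_0 = Σ v_i r_i = 5·12 + 11·10 + 2·9 + 1·10 + 7·4 = 226 ≡ 5.
  S_1 = Σ v_i α_i r_i = 5·5·12 + 11·4·10 + 2·10·9 + 1·8·10 + 7·1·4 = 1028 ≡ 1.
  α_i^2 mod 13 = [12, 3, 9, 12, 1].
  S_2 = Σ v_i α_i^2 r_i = 5·12·12 + 11·3·10 + 2·9·9 + 1·12·10 + 7·1·4 = 1360 ≡ 8.
  S = (5, 1, 8) ≠ 0, so r is not a codeword (an error is present).
Step 3: locate the error. For a single error e at position i, S_ℓ = v_i·e·α_i^ℓ, so α_err = S_1/S_0.
  S_0^{−1} = 5^{−1} = 8 (mod 13), so α_err = 1·8 = 8 ≡ 8 = α_4. Error position i = 4.
  Consistency check: S_2/S_1 = 8·1 = 8 ≡ 8 = α_err ✓ (single-error assumption holds).
Step 4: error magnitude e = S_0/v_4 = S_0·∏_{j≠4}(α_4 − α_j) = 5·1 = 5 ≡ 5 (mod 13).
Step 5: correct position 4: c_4 = r_4 − e = 10 − 5 ≡ 5 (mod 13). Hence c = [12, 10, 9, 5, 4].
  Check: interpolating c through the α_i gives m(x) = 2 + 2·x (degree < 2) with m(α_i) = c_i for every i, so c is indeed a codeword.


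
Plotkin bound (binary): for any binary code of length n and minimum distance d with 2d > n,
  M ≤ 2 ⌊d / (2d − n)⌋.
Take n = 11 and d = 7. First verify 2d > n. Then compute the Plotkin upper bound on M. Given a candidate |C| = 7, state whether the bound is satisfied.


Plotkin bound M ≤ 4; given |C| = 7 > bound (violated).

Check applicability: 2d = 14, n = 11.
2d − n = 3 > 0, so Plotkin applies.
Compute d/(2d−n) = 7/3 ≈ 2.3333.
⌊d/(2d−n)⌋ = 2.
Plotkin bound: M ≤ 2·2 = 4.
Given |C| = 7, check: VIOLATED.
This |C| is above the Plotkin bound, so no binary code with n = 11, d = 7 and 7 codewords exists.


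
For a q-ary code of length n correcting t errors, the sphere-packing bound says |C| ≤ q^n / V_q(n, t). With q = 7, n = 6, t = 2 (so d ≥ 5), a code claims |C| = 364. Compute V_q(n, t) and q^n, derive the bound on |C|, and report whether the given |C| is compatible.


V_q(n, t) = 577, q^n = 117649, Hamming bound = 203, |C| = 364 > bound (violated).

Step 1: Compute V_q(n, t) = Σ_{j=0}^2 C(n, j) (q−1)^j.
  j = 0: C(6,0)·(6)^0 = 1·1 = 1.
  j = 1: C(6,1)·(6)^1 = 6·6 = 36.
  j = 2: C(6,2)·(6)^2 = 15·36 = 540.
  V_q(n, t) = 1 + 36 + 540 = 577.
Step 2: q^n = 7^6 = 117649.
Step 3: Hamming bound ⌊q^n / V_q(n,t)⌋ = ⌊117649/577⌋ = 203.
Step 4: Compare |C| = 364 to 203: violated.
The claimed |C| lies above the Hamming bound, so no 7-ary code of length 6 with d ≥ 5 can have 364 codewords.


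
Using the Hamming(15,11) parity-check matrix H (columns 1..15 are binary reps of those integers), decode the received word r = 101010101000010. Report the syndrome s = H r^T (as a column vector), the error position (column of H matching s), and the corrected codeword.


s = (0, 1, 1, 1)^T, error position = 7, corrected codeword c = 101010001000010

Compute s = H r^T mod 2 one row at a time:
  s_1 = 0 + 1 + 0 + 0 + 0 + 0 + 1 + 0 = 2 ≡ 0 (mod 2).
  s_2 = 0 + 1 + 0 + 1 + 0 + 0 + 1 + 0 = 3 ≡ 1 (mod 2).
  s_3 = 0 + 1 + 0 + 1 + 0 + 0 + 1 + 0 = 3 ≡ 1 (mod 2).
  s_4 = 1 + 1 + 1 + 1 + 1 + 0 + 0 + 0 = 5 ≡ 1 (mod 2).
s = (0, 1, 1, 1)^T — this equals column 7 of H (binary 0111), so error is at position 7.
Correct: flip bit 7 of r = 101010101000010 to get c = 101010001000010.


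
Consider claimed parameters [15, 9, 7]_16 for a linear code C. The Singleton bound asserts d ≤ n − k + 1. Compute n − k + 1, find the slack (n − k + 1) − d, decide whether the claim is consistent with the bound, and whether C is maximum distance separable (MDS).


Singleton RHS = n − k + 1 = 7, slack = 0, bound satisfied, MDS.

Singleton bound: d ≤ n − k + 1.
Here n = 15, k = 9, so n − k + 1 = 7.
Given d = 7, check d ≤ 7: YES.
Slack = (n − k + 1) − d = 0.
The code is MDS (slack = 0).
Description: the claimed parameters are [15, 9, 7]_16; such a code would be MDS (meets Singleton bound).
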